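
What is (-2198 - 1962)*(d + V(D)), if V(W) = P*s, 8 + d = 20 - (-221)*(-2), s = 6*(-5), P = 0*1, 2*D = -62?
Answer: 1788800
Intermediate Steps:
D = -31 (D = (1/2)*(-62) = -31)
P = 0
s = -30
d = -430 (d = -8 + (20 - (-221)*(-2)) = -8 + (20 - 17*26) = -8 + (20 - 442) = -8 - 422 = -430)
V(W) = 0 (V(W) = 0*(-30) = 0)
(-2198 - 1962)*(d + V(D)) = (-2198 - 1962)*(-430 + 0) = -4160*(-430) = 1788800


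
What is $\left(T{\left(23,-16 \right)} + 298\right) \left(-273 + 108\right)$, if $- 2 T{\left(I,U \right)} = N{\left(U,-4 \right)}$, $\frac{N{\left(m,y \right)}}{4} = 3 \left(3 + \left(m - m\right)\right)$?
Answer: $-46200$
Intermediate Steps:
$N{\left(m,y \right)} = 36$ ($N{\left(m,y \right)} = 4 \cdot 3 \left(3 + \left(m - m\right)\right) = 4 \cdot 3 \left(3 + 0\right) = 4 \cdot 3 \cdot 3 = 4 \cdot 9 = 36$)
$T{\left(I,U \right)} = -18$ ($T{\left(I,U \right)} = \left(- \frac{1}{2}\right) 36 = -18$)
$\left(T{\left(23,-16 \right)} + 298\right) \left(-273 + 108\right) = \left(-18 + 298\right) \left(-273 + 108\right) = 280 \left(-165\right) = -46200$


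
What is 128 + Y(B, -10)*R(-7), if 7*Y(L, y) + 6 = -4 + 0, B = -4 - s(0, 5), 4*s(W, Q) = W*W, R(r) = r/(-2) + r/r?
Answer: 851/7 ≈ 121.57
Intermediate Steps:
R(r) = 1 - r/2 (R(r) = r*(-½) + 1 = -r/2 + 1 = 1 - r/2)
s(W, Q) = W²/4 (s(W, Q) = (W*W)/4 = W²/4)
B = -4 (B = -4 - 0²/4 = -4 - 0/4 = -4 - 1*0 = -4 + 0 = -4)
Y(L, y) = -10/7 (Y(L, y) = -6/7 + (-4 + 0)/7 = -6/7 + (⅐)*(-4) = -6/7 - 4/7 = -10/7)
128 + Y(B, -10)*R(-7) = 128 - 10*(1 - ½*(-7))/7 = 128 - 10*(1 + 7/2)/7 = 128 - 10/7*9/2 = 128 - 45/7 = 851/7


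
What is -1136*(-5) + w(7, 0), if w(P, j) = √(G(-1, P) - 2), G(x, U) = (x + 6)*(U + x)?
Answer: 5680 + 2*√7 ≈ 5685.3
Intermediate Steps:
G(x, U) = (6 + x)*(U + x)
w(P, j) = √(-7 + 5*P) (w(P, j) = √(((-1)² + 6*P + 6*(-1) + P*(-1)) - 2) = √((1 + 6*P - 6 - P) - 2) = √((-5 + 5*P) - 2) = √(-7 + 5*P))
-1136*(-5) + w(7, 0) = -1136*(-5) + √(-7 + 5*7) = -71*(-80) + √(-7 + 35) = 5680 + √28 = 5680 + 2*√7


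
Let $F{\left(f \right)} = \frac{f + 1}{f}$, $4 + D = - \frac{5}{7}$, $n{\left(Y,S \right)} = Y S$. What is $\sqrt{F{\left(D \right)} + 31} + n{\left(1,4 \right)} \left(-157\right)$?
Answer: $-628 + \frac{\sqrt{34617}}{33} \approx -622.36$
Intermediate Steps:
$n{\left(Y,S \right)} = S Y$
$D = - \frac{33}{7}$ ($D = -4 - \frac{5}{7} = - \frac{33}{7} \approx -4.7143$)
$F{\left(f \right)} = \frac{1 + f}{f}$
$\sqrt{F{\left(D \right)} + 31} + n{\left(1,4 \right)} \left(-157\right) = \sqrt{\frac{1 - \frac{33}{7}}{- \frac{33}{7}} + 31} + 4 \cdot 1 \left(-157\right) = \sqrt{\left(- \frac{7}{33}\right) \left(- \frac{26}{7}\right) + 31} + 4 \left(-157\right) = \sqrt{\frac{26}{33} + 31} - 628 = \sqrt{\frac{1049}{33}} - 628 = \frac{\sqrt{34617}}{33} - 628 = -628 + \frac{\sqrt{34617}}{33}$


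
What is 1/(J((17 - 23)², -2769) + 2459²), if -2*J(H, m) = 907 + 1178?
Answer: 2/12091277 ≈ 1.6541e-7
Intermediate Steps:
J(H, m) = -2085/2 (J(H, m) = -(907 + 1178)/2 = -½*2085 = -2085/2)
1/(J((17 - 23)², -2769) + 2459²) = 1/(-2085/2 + 2459²) = 1/(-2085/2 + 6046681) = 1/(12091277/2) = 2/12091277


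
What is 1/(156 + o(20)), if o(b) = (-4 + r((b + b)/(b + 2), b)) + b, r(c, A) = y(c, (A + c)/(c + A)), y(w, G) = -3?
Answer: 1/169 ≈ 0.0059172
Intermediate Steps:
r(c, A) = -3
o(b) = -7 + b (o(b) = (-4 - 3) + b = -7 + b)
1/(156 + o(20)) = 1/(156 + (-7 + 20)) = 1/(156 + 13) = 1/169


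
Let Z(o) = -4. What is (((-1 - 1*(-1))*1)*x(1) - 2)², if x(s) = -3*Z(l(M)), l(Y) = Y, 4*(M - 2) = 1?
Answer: 4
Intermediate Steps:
M = 9/4 (M = 2 + (¼)*1 = 2 + ¼ = 9/4 ≈ 2.2500)
x(s) = 12 (x(s) = -3*(-4) = 12)
(((-1 - 1*(-1))*1)*x(1) - 2)² = (((-1 - 1*(-1))*1)*12 - 2)² = (((-1 + 1)*1)*12 - 2)² = ((0*1)*12 - 2)² = (0*12 - 2)² = (0 - 2)² = (-2)² = 4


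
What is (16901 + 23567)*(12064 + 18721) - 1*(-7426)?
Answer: 1245814806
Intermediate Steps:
(16901 + 23567)*(12064 + 18721) - 1*(-7426) = 40468*30785 + 7426 = 1245807380 + 7426 = 1245814806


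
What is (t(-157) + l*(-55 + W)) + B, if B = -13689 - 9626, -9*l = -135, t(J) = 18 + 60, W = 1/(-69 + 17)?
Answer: -1251239/52 ≈ -24062.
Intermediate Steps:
W = -1/52 (W = 1/(-52) = -1/52 ≈ -0.019231)
t(J) = 78
l = 15 (l = -⅑*(-135) = 15)
B = -23315
(t(-157) + l*(-55 + W)) + B = (78 + 15*(-55 - 1/52)) - 23315 = (78 + 15*(-2861/52)) - 23315 = (78 - 42915/52) - 23315 = -38859/52 - 23315 = -1251239/52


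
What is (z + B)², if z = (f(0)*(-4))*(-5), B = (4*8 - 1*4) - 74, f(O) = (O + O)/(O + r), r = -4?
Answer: 2116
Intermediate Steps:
f(O) = 2*O/(-4 + O) (f(O) = (O + O)/(O - 4) = (2*O)/(-4 + O) = 2*O/(-4 + O))
B = -46 (B = (32 - 4) - 74 = 28 - 74 = -46)
z = 0 (z = ((2*0/(-4 + 0))*(-4))*(-5) = ((2*0/(-4))*(-4))*(-5) = ((2*0*(-¼))*(-4))*(-5) = (0*(-4))*(-5) = 0*(-5) = 0)
(z + B)² = (0 - 46)² = (-46)² = 2116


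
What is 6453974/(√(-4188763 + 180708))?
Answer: -6453974*I*√4008055/4008055 ≈ -3223.7*I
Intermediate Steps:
6453974/(√(-4188763 + 180708)) = 6453974/(√(-4008055)) = 6453974/((I*√4008055)) = 6453974*(-I*√4008055/4008055) = -6453974*I*√4008055/4008055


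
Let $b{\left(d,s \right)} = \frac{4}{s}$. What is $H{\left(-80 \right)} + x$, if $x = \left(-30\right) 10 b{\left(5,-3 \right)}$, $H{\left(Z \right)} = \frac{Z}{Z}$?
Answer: $401$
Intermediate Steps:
$H{\left(Z \right)} = 1$
$x = 400$ ($x = \left(-30\right) 10 \frac{4}{-3} = - 300 \cdot 4 \left(- \frac{1}{3}\right) = \left(-300\right) \left(- \frac{4}{3}\right) = 400$)
$H{\left(-80 \right)} + x = 1 + 400 = 401$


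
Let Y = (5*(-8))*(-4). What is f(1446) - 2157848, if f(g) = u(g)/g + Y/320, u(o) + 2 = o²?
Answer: -3118156571/1446 ≈ -2.1564e+6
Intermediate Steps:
u(o) = -2 + o²
Y = 160 (Y = -40*(-4) = 160)
f(g) = ½ + (-2 + g²)/g (f(g) = (-2 + g²)/g + 160/320 = (-2 + g²)/g + 160*(1/320) = (-2 + g²)/g + ½ = ½ + (-2 + g²)/g)
f(1446) - 2157848 = (½ + 1446 - 2/1446) - 2157848 = (½ + 1446 - 2*1/1446) - 2157848 = (½ + 1446 - 1/723) - 2157848 = 2091637/1446 - 2157848 = -3118156571/1446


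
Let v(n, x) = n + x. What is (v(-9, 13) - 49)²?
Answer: 2025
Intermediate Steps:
(v(-9, 13) - 49)² = ((-9 + 13) - 49)² = (4 - 49)² = (-45)² = 2025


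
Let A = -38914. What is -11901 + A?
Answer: -50815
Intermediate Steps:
-11901 + A = -11901 - 38914 = -50815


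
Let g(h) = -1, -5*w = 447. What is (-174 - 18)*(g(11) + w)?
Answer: 86784/5 ≈ 17357.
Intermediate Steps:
w = -447/5 (w = -⅕*447 = -447/5 ≈ -89.400)
(-174 - 18)*(g(11) + w) = (-174 - 18)*(-1 - 447/5) = -192*(-452/5) = 86784/5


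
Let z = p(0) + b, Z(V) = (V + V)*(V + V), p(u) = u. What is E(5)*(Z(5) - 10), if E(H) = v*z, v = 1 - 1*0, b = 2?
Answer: 180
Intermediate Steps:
Z(V) = 4*V² (Z(V) = (2*V)*(2*V) = 4*V²)
z = 2 (z = 0 + 2 = 2)
v = 1 (v = 1 + 0 = 1)
E(H) = 2 (E(H) = 1*2 = 2)
E(5)*(Z(5) - 10) = 2*(4*5² - 10) = 2*(4*25 - 10) = 2*(100 - 10) = 2*90 = 180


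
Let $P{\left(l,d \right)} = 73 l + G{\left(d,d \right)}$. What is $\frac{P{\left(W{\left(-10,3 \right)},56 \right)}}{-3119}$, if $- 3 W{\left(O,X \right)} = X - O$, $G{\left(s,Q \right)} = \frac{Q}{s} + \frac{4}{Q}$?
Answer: $\frac{13241}{130998} \approx 0.10108$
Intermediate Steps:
$G{\left(s,Q \right)} = \frac{4}{Q} + \frac{Q}{s}$
$W{\left(O,X \right)} = - \frac{X}{3} + \frac{O}{3}$ ($W{\left(O,X \right)} = - \frac{X - O}{3} = - \frac{X}{3} + \frac{O}{3}$)
$P{\left(l,d \right)} = 1 + \frac{4}{d} + 73 l$ ($P{\left(l,d \right)} = 73 l + \left(\frac{4}{d} + \frac{d}{d}\right) = 73 l + \left(\frac{4}{d} + 1\right) = 73 l + \left(1 + \frac{4}{d}\right) = 1 + \frac{4}{d} + 73 l$)
$\frac{P{\left(W{\left(-10,3 \right)},56 \right)}}{-3119} = \frac{1 + \frac{4}{56} + 73 \left(\left(- \frac{1}{3}\right) 3 + \frac{1}{3} \left(-10\right)\right)}{-3119} = \left(1 + 4 \cdot \frac{1}{56} + 73 \left(-1 - \frac{10}{3}\right)\right) \left(- \frac{1}{3119}\right) = \left(1 + \frac{1}{14} + 73 \left(- \frac{13}{3}\right)\right) \left(- \frac{1}{3119}\right) = \left(1 + \frac{1}{14} - \frac{949}{3}\right) \left(- \frac{1}{3119}\right) = \left(- \frac{13241}{42}\right) \left(- \frac{1}{3119}\right) = \frac{13241}{130998}$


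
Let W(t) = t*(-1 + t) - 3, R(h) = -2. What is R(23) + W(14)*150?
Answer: 26848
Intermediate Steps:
W(t) = -3 + t*(-1 + t)
R(23) + W(14)*150 = -2 + (-3 + 14**2 - 1*14)*150 = -2 + (-3 + 196 - 14)*150 = -2 + 179*150 = -2 + 26850 = 26848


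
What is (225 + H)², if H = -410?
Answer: 34225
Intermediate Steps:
(225 + H)² = (225 - 410)² = (-185)² = 34225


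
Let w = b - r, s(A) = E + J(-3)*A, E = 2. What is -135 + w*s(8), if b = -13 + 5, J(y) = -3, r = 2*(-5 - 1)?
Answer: -223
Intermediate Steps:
r = -12 (r = 2*(-6) = -12)
b = -8
s(A) = 2 - 3*A
w = 4 (w = -8 - 1*(-12) = -8 + 12 = 4)
-135 + w*s(8) = -135 + 4*(2 - 3*8) = -135 + 4*(2 - 24) = -135 + 4*(-22) = -135 - 88 = -223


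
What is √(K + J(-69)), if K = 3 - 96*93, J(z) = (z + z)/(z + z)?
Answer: 2*I*√2231 ≈ 94.467*I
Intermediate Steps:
J(z) = 1 (J(z) = (2*z)/((2*z)) = (2*z)*(1/(2*z)) = 1)
K = -8925 (K = 3 - 8928 = -8925)
√(K + J(-69)) = √(-8925 + 1) = √(-8924) = 2*I*√2231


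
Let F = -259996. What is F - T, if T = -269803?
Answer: 9807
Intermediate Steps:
F - T = -259996 - 1*(-269803) = -259996 + 269803 = 9807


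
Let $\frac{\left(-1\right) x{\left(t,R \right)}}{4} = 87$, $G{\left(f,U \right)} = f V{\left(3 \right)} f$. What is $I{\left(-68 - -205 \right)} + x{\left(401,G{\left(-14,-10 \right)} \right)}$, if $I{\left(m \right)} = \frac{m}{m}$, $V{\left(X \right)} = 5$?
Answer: $-347$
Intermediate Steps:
$G{\left(f,U \right)} = 5 f^{2}$ ($G{\left(f,U \right)} = f 5 f = 5 f f = 5 f^{2}$)
$x{\left(t,R \right)} = -348$ ($x{\left(t,R \right)} = \left(-4\right) 87 = -348$)
$I{\left(m \right)} = 1$
$I{\left(-68 - -205 \right)} + x{\left(401,G{\left(-14,-10 \right)} \right)} = 1 - 348 = -347$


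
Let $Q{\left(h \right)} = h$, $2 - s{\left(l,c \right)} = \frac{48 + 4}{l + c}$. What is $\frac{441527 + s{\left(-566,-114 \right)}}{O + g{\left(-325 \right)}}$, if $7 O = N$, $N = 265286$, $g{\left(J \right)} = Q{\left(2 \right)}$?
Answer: $\frac{75059943}{6443000} \approx 11.65$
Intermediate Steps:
$s{\left(l,c \right)} = 2 - \frac{52}{c + l}$ ($s{\left(l,c \right)} = 2 - \frac{48 + 4}{l + c} = 2 - \frac{52}{c + l}$)
$g{\left(J \right)} = 2$
$O = 37898$ ($O = \frac{1}{7} \cdot 265286 = 37898$)
$\frac{441527 + s{\left(-566,-114 \right)}}{O + g{\left(-325 \right)}} = \frac{441527 + \frac{2 \left(-26 - 114 - 566\right)}{-114 - 566}}{37898 + 2} = \frac{441527 + 2 \frac{1}{-680} \left(-706\right)}{37900} = \left(441527 + 2 \left(- \frac{1}{680}\right) \left(-706\right)\right) \frac{1}{37900} = \left(441527 + \frac{353}{170}\right) \frac{1}{37900} = \frac{75059943}{170} \cdot \frac{1}{37900} = \frac{75059943}{6443000}$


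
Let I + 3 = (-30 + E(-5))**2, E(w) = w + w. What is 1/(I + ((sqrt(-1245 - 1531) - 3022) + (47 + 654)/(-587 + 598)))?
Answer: -82357/112278286 - 121*I*sqrt(694)/112278286 ≈ -0.00073351 - 2.839e-5*I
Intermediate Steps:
E(w) = 2*w
I = 1597 (I = -3 + (-30 + 2*(-5))**2 = -3 + (-30 - 10)**2 = -3 + (-40)**2 = -3 + 1600 = 1597)
1/(I + ((sqrt(-1245 - 1531) - 3022) + (47 + 654)/(-587 + 598))) = 1/(1597 + ((sqrt(-1245 - 1531) - 3022) + (47 + 654)/(-587 + 598))) = 1/(1597 + ((sqrt(-2776) - 3022) + 701/11)) = 1/(1597 + ((2*I*sqrt(694) - 3022) + 701*(1/11))) = 1/(1597 + ((-3022 + 2*I*sqrt(694)) + 701/11)) = 1/(1597 + (-32541/11 + 2*I*sqrt(694))) = 1/(-14974/11 + 2*I*sqrt(694))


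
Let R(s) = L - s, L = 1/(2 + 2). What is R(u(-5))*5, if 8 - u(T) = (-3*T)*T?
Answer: -1655/4 ≈ -413.75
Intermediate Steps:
L = ¼ (L = 1/4 = ¼ ≈ 0.25000)
u(T) = 8 + 3*T² (u(T) = 8 - (-3*T)*T = 8 - (-3)*T² = 8 + 3*T²)
R(s) = ¼ - s
R(u(-5))*5 = (¼ - (8 + 3*(-5)²))*5 = (¼ - (8 + 3*25))*5 = (¼ - (8 + 75))*5 = (¼ - 1*83)*5 = (¼ - 83)*5 = -331/4*5 = -1655/4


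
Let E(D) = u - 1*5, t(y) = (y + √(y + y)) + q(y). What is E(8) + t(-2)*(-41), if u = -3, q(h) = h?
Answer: 156 - 82*I ≈ 156.0 - 82.0*I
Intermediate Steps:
t(y) = 2*y + √2*√y (t(y) = (y + √(y + y)) + y = (y + √(2*y)) + y = (y + √2*√y) + y = 2*y + √2*√y)
E(D) = -8 (E(D) = -3 - 1*5 = -3 - 5 = -8)
E(8) + t(-2)*(-41) = -8 + (2*(-2) + √2*√(-2))*(-41) = -8 + (-4 + √2*(I*√2))*(-41) = -8 + (-4 + 2*I)*(-41) = -8 + (164 - 82*I) = 156 - 82*I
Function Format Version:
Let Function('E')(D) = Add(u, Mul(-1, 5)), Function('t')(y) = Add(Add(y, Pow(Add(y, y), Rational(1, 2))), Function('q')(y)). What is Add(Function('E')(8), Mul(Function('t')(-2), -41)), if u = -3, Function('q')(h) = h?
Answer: Add(156, Mul(-82, I)) ≈ Add(156.00, Mul(-82.000, I))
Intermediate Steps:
Function('t')(y) = Add(Mul(2, y), Mul(Pow(2, Rational(1, 2)), Pow(y, Rational(1, 2)))) (Function('t')(y) = Add(Add(y, Pow(Add(y, y), Rational(1, 2))), y) = Add(Add(y, Pow(Mul(2, y), Rational(1, 2))), y) = Add(Add(y, Mul(Pow(2, Rational(1, 2)), Pow(y, Rational(1, 2)))), y) = Add(Mul(2, y), Mul(Pow(2, Rational(1, 2)), Pow(y, Rational(1, 2)))))
Function('E')(D) = -8 (Function('E')(D) = Add(-3, Mul(-1, 5)) = Add(-3, -5) = -8)
Add(Function('E')(8), Mul(Function('t')(-2), -41)) = Add(-8, Mul(Add(Mul(2, -2), Mul(Pow(2, Rational(1, 2)), Pow(-2, Rational(1, 2)))), -41)) = Add(-8, Mul(Add(-4, Mul(Pow(2, Rational(1, 2)), Mul(I, Pow(2, Rational(1, 2))))), -41)) = Add(-8, Mul(Add(-4, Mul(2, I)), -41)) = Add(-8, Add(164, Mul(-82, I))) = Add(156, Mul(-82, I))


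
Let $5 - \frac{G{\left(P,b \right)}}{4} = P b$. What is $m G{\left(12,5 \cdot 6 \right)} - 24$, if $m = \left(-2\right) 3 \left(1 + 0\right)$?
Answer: $8496$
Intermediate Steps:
$G{\left(P,b \right)} = 20 - 4 P b$
$m = -6$ ($m = \left(-6\right) 1 = -6$)
$m G{\left(12,5 \cdot 6 \right)} - 24 = - 6 \left(20 - 48 \cdot 5 \cdot 6\right) - 24 = - 6 \left(20 - 48 \cdot 30\right) - 24 = - 6 \left(20 - 1440\right) - 24 = \left(-6\right) \left(-1420\right) - 24 = 8520 - 24 = 8496$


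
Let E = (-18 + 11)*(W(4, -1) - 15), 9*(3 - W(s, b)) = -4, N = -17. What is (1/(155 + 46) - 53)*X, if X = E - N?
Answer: -9384412/1809 ≈ -5187.6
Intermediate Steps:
W(s, b) = 31/9 (W(s, b) = 3 - 1/9*(-4) = 3 + 4/9 = 31/9)
E = 728/9 (E = (-18 + 11)*(31/9 - 15) = -7*(-104/9) = 728/9 ≈ 80.889)
X = 881/9 (X = 728/9 - 1*(-17) = 728/9 + 17 = 881/9 ≈ 97.889)
(1/(155 + 46) - 53)*X = (1/(155 + 46) - 53)*(881/9) = (1/201 - 53)*(881/9) = -10652/201*881/9 = -9384412/1809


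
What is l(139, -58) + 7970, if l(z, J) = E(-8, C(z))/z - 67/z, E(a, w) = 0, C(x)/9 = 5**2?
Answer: 1107763/139 ≈ 7969.5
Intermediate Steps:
C(x) = 225 (C(x) = 9*5**2 = 9*25 = 225)
l(z, J) = -67/z (l(z, J) = 0/z - 67/z = 0 - 67/z = -67/z)
l(139, -58) + 7970 = -67/139 + 7970 = 1107763/139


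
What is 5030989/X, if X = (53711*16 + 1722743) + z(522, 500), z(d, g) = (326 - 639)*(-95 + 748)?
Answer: 5030989/2377730 ≈ 2.1159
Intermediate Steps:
z(d, g) = -204389 (z(d, g) = -313*653 = -204389)
X = 2377730 (X = (53711*16 + 1722743) - 204389 = (859376 + 1722743) - 204389 = 2582119 - 204389 = 2377730)
5030989/X = 5030989/2377730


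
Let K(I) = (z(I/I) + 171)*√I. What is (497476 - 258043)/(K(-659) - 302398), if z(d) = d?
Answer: -12067343389/15244007710 - 3431873*I*√659/7622003855 ≈ -0.79161 - 0.011559*I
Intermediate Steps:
K(I) = 172*√I (K(I) = (I/I + 171)*√I = (1 + 171)*√I = 172*√I)
(497476 - 258043)/(K(-659) - 302398) = (497476 - 258043)/(172*√(-659) - 302398) = 239433/(172*(I*√659) - 302398) = 239433/(172*I*√659 - 302398) = 239433/(-302398 + 172*I*√659)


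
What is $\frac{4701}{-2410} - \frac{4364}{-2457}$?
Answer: $- \frac{1033117}{5921370} \approx -0.17447$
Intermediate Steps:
$\frac{4701}{-2410} - \frac{4364}{-2457} = 4701 \left(- \frac{1}{2410}\right) - - \frac{4364}{2457} = - \frac{4701}{2410} + \frac{4364}{2457} = - \frac{1033117}{5921370}$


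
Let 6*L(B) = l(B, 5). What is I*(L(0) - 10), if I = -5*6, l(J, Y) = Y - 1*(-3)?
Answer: 260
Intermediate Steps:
l(J, Y) = 3 + Y (l(J, Y) = Y + 3 = 3 + Y)
L(B) = 4/3 (L(B) = (3 + 5)/6 = (⅙)*8 = 4/3)
I = -30
I*(L(0) - 10) = -30*(4/3 - 10) = -30*(-26/3) = 260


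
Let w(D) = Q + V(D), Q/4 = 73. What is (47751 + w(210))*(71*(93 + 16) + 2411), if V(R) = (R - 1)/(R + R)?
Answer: 2925849005/6 ≈ 4.8764e+8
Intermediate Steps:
Q = 292 (Q = 4*73 = 292)
V(R) = (-1 + R)/(2*R) (V(R) = (-1 + R)/((2*R)) = (-1 + R)*(1/(2*R)) = (-1 + R)/(2*R))
w(D) = 292 + (-1 + D)/(2*D)
(47751 + w(210))*(71*(93 + 16) + 2411) = (47751 + (1/2)*(-1 + 585*210)/210)*(71*(93 + 16) + 2411) = (47751 + (1/2)*(1/210)*(-1 + 122850))*(71*109 + 2411) = (47751 + (1/2)*(1/210)*122849)*(7739 + 2411) = (47751 + 122849/420)*10150 = (20178269/420)*10150 = 2925849005/6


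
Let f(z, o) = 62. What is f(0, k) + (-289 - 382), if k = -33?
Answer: -609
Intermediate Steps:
f(0, k) + (-289 - 382) = 62 + (-289 - 382) = 62 - 671 = -609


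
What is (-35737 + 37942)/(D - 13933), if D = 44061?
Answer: 315/4304 ≈ 0.073188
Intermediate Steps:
(-35737 + 37942)/(D - 13933) = (-35737 + 37942)/(44061 - 13933) = 2205/30128 = 2205*(1/30128) = 315/4304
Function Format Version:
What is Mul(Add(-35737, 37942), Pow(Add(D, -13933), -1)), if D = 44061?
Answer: Rational(315, 4304) ≈ 0.073188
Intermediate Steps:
Mul(Add(-35737, 37942), Pow(Add(D, -13933), -1)) = Mul(Add(-35737, 37942), Pow(Add(44061, -13933), -1)) = Mul(2205, Pow(30128, -1)) = Mul(2205, Rational(1, 30128)) = Rational(315, 4304)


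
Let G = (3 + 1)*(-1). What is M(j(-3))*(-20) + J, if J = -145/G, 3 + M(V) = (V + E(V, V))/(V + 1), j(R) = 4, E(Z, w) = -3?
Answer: 369/4 ≈ 92.250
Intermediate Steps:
G = -4 (G = 4*(-1) = -4)
M(V) = -3 + (-3 + V)/(1 + V) (M(V) = -3 + (V - 3)/(V + 1) = -3 + (-3 + V)/(1 + V))
J = 145/4 (J = -145/(-4) = -145*(-1/4) = 145/4 ≈ 36.250)
M(j(-3))*(-20) + J = (2*(-3 - 1*4)/(1 + 4))*(-20) + 145/4 = (2*(-3 - 4)/5)*(-20) + 145/4 = (2*(1/5)*(-7))*(-20) + 145/4 = -14/5*(-20) + 145/4 = 56 + 145/4 = 369/4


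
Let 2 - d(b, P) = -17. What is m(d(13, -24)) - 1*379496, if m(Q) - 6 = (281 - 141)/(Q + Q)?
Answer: -7210240/19 ≈ -3.7949e+5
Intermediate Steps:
d(b, P) = 19 (d(b, P) = 2 - 1*(-17) = 2 + 17 = 19)
m(Q) = 6 + 70/Q (m(Q) = 6 + (281 - 141)/(Q + Q) = 6 + 140/((2*Q)) = 6 + 140*(1/(2*Q)) = 6 + 70/Q)
m(d(13, -24)) - 1*379496 = (6 + 70/19) - 1*379496 = (6 + 70*(1/19)) - 379496 = (6 + 70/19) - 379496 = 184/19 - 379496 = -7210240/19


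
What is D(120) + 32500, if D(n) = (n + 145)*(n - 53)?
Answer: 50255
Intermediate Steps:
D(n) = (-53 + n)*(145 + n) (D(n) = (145 + n)*(-53 + n) = (-53 + n)*(145 + n))
D(120) + 32500 = (-7685 + 120² + 92*120) + 32500 = (-7685 + 14400 + 11040) + 32500 = 17755 + 32500 = 50255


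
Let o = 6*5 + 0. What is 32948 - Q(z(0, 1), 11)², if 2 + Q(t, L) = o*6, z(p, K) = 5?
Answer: 1264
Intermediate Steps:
o = 30 (o = 30 + 0 = 30)
Q(t, L) = 178 (Q(t, L) = -2 + 30*6 = -2 + 180 = 178)
32948 - Q(z(0, 1), 11)² = 32948 - 1*178² = 32948 - 1*31684 = 32948 - 31684 = 1264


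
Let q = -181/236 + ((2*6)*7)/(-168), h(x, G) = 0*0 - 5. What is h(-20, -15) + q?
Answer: -1479/236 ≈ -6.2670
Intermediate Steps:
h(x, G) = -5 (h(x, G) = 0 - 5 = -5)
q = -299/236 (q = -181*1/236 + (12*7)*(-1/168) = -181/236 + 84*(-1/168) = -181/236 - ½ = -299/236 ≈ -1.2669)
h(-20, -15) + q = -5 - 299/236 = -1479/236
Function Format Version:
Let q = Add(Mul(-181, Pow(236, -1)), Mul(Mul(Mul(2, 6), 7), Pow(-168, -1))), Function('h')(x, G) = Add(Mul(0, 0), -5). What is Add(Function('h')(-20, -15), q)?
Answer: Rational(-1479, 236) ≈ -6.2670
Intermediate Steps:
Function('h')(x, G) = -5 (Function('h')(x, G) = Add(0, -5) = -5)
q = Rational(-299, 236) (q = Add(Mul(-181, Rational(1, 236)), Mul(Mul(12, 7), Rational(-1, 168))) = Add(Rational(-181, 236), Mul(84, Rational(-1, 168))) = Add(Rational(-181, 236), Rational(-1, 2)) = Rational(-299, 236) ≈ -1.2669)
Add(Function('h')(-20, -15), q) = Add(-5, Rational(-299, 236)) = Rational(-1479, 236)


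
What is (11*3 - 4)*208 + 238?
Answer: 6270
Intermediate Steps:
(11*3 - 4)*208 + 238 = (33 - 4)*208 + 238 = 29*208 + 238 = 6032 + 238 = 6270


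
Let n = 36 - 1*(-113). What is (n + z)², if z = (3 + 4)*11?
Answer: 51076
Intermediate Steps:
n = 149 (n = 36 + 113 = 149)
z = 77 (z = 7*11 = 77)
(n + z)² = (149 + 77)² = 226² = 51076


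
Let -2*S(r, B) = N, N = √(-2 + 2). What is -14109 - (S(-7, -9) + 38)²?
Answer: -15553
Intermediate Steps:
N = 0 (N = √0 = 0)
S(r, B) = 0 (S(r, B) = -½*0 = 0)
-14109 - (S(-7, -9) + 38)² = -14109 - (0 + 38)² = -14109 - 1*38² = -14109 - 1*1444 = -14109 - 1444 = -15553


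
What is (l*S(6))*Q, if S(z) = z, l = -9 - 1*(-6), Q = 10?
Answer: -180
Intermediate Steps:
l = -3 (l = -9 + 6 = -3)
(l*S(6))*Q = -3*6*10 = -18*10 = -180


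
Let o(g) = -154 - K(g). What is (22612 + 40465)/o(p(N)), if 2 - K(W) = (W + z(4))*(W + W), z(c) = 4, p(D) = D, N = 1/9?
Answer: -5109237/12562 ≈ -406.72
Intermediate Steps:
N = ⅑ ≈ 0.11111
K(W) = 2 - 2*W*(4 + W) (K(W) = 2 - (W + 4)*(W + W) = 2 - (4 + W)*2*W = 2 - 2*W*(4 + W))
o(g) = -156 + 2*g² + 8*g (o(g) = -154 - (2 - 8*g - 2*g²) = -154 + (-2 + 2*g² + 8*g) = -156 + 2*g² + 8*g)
(22612 + 40465)/o(p(N)) = (22612 + 40465)/(-156 + 2*(⅑)² + 8*(⅑)) = 63077/(-156 + 2*(1/81) + 8/9) = 63077/(-156 + 2/81 + 8/9) = 63077/(-12562/81) = 63077*(-81/12562) = -5109237/12562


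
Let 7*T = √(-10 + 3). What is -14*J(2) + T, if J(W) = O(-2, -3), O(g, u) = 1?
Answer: -14 + I*√7/7 ≈ -14.0 + 0.37796*I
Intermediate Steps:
J(W) = 1
T = I*√7/7 (T = √(-10 + 3)/7 = √(-7)/7 = (I*√7)/7 = I*√7/7 ≈ 0.37796*I)
-14*J(2) + T = -14*1 + I*√7/7 = -14 + I*√7/7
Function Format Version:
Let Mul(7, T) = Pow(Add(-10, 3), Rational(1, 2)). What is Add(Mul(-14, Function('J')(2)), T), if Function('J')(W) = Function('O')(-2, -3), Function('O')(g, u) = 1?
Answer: Add(-14, Mul(Rational(1, 7), I, Pow(7, Rational(1, 2)))) ≈ Add(-14.000, Mul(0.37796, I))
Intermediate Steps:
Function('J')(W) = 1
T = Mul(Rational(1, 7), I, Pow(7, Rational(1, 2))) (T = Mul(Rational(1, 7), Pow(Add(-10, 3), Rational(1, 2))) = Mul(Rational(1, 7), Pow(-7, Rational(1, 2))) = Mul(Rational(1, 7), Mul(I, Pow(7, Rational(1, 2)))) = Mul(Rational(1, 7), I, Pow(7, Rational(1, 2))) ≈ Mul(0.37796, I))
Add(Mul(-14, Function('J')(2)), T) = Add(Mul(-14, 1), Mul(Rational(1, 7), I, Pow(7, Rational(1, 2)))) = Add(-14, Mul(Rational(1, 7), I, Pow(7, Rational(1, 2))))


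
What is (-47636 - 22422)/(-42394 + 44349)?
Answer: -3046/85 ≈ -35.835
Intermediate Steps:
(-47636 - 22422)/(-42394 + 44349) = -70058/1955 = -70058*1/1955 = -3046/85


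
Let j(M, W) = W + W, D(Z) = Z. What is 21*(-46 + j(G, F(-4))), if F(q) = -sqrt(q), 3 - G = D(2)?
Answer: -966 - 84*I ≈ -966.0 - 84.0*I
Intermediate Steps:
G = 1 (G = 3 - 1*2 = 3 - 2 = 1)
j(M, W) = 2*W
21*(-46 + j(G, F(-4))) = 21*(-46 + 2*(-sqrt(-4))) = 21*(-46 + 2*(-2*I)) = 21*(-46 - 4*I) = -966 - 84*I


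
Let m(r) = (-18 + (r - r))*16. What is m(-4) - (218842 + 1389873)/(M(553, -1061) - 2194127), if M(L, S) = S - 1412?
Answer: -126202417/439320 ≈ -287.27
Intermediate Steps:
m(r) = -288 (m(r) = (-18 + 0)*16 = -18*16 = -288)
M(L, S) = -1412 + S
m(-4) - (218842 + 1389873)/(M(553, -1061) - 2194127) = -288 - (218842 + 1389873)/((-1412 - 1061) - 2194127) = -288 - 1608715/(-2473 - 2194127) = -288 - 1608715/(-2196600) = -288 - 1608715*(-1)/2196600 = -288 - 1*(-321743/439320) = -288 + 321743/439320 = -126202417/439320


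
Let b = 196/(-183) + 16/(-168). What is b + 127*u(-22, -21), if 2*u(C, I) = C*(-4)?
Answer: 2385578/427 ≈ 5586.8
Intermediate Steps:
u(C, I) = -2*C (u(C, I) = (C*(-4))/2 = (-4*C)/2 = -2*C)
b = -498/427 (b = 196*(-1/183) + 16*(-1/168) = -196/183 - 2/21 = -498/427 ≈ -1.1663)
b + 127*u(-22, -21) = -498/427 + 127*(-2*(-22)) = -498/427 + 127*44 = -498/427 + 5588 = 2385578/427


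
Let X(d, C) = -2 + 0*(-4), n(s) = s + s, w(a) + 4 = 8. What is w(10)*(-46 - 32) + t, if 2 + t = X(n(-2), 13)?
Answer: -316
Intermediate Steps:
w(a) = 4 (w(a) = -4 + 8 = 4)
n(s) = 2*s
X(d, C) = -2 (X(d, C) = -2 + 0 = -2)
t = -4 (t = -2 - 2 = -4)
w(10)*(-46 - 32) + t = 4*(-46 - 32) - 4 = 4*(-78) - 4 = -312 - 4 = -316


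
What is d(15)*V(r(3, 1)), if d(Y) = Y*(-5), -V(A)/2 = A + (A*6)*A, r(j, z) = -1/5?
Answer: 6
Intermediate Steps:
r(j, z) = -1/5 (r(j, z) = -1*1/5 = -1/5)
V(A) = -12*A**2 - 2*A (V(A) = -2*(A + (A*6)*A) = -2*(A + (6*A)*A) = -2*(A + 6*A**2) = -12*A**2 - 2*A)
d(Y) = -5*Y
d(15)*V(r(3, 1)) = (-5*15)*(-2*(-1/5)*(1 + 6*(-1/5))) = -(-150)*(-1)*(1 - 6/5)/5 = -(-150)*(-1)*(-1)/(5*5) = -75*(-2/25) = 6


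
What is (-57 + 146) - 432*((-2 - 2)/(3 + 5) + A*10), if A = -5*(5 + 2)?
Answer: 151505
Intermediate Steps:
A = -35 (A = -5*7 = -35)
(-57 + 146) - 432*((-2 - 2)/(3 + 5) + A*10) = (-57 + 146) - 432*((-2 - 2)/(3 + 5) - 35*10) = 89 - 432*(-4/8 - 350) = 89 - 432*(-4*⅛ - 350) = 89 - 432*(-½ - 350) = 89 - 432*(-701/2) = 89 + 151416 = 151505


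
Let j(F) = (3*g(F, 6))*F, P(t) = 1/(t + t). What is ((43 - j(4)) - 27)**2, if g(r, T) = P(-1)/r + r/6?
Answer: 361/4 ≈ 90.250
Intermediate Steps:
P(t) = 1/(2*t)
g(r, T) = -1/(2*r) + r/6 (g(r, T) = ((1/2)/(-1))/r + r/6 = ((1/2)*(-1))/r + r*(1/6) = -1/(2*r) + r/6)
j(F) = -3/2 + F**2/2 (j(F) = (3*((-3 + F**2)/(6*F)))*F = ((-3 + F**2)/(2*F))*F = -3/2 + F**2/2)
((43 - j(4)) - 27)**2 = ((43 - (-3/2 + (1/2)*4**2)) - 27)**2 = ((43 - (-3/2 + (1/2)*16)) - 27)**2 = ((43 - (-3/2 + 8)) - 27)**2 = ((43 - 1*13/2) - 27)**2 = ((43 - 13/2) - 27)**2 = (73/2 - 27)**2 = (19/2)**2 = 361/4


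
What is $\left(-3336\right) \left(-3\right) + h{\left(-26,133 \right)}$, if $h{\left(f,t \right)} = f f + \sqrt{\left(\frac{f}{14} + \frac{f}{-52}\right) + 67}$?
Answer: $10684 + \frac{\sqrt{12866}}{14} \approx 10692.0$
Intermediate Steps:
$h{\left(f,t \right)} = f^{2} + \sqrt{67 + \frac{19 f}{364}}$ ($h{\left(f,t \right)} = f^{2} + \sqrt{\left(f \frac{1}{14} + f \left(- \frac{1}{52}\right)\right) + 67} = f^{2} + \sqrt{\left(\frac{f}{14} - \frac{f}{52}\right) + 67} = f^{2} + \sqrt{\frac{19 f}{364} + 67} = f^{2} + \sqrt{67 + \frac{19 f}{364}}$)
$\left(-3336\right) \left(-3\right) + h{\left(-26,133 \right)} = \left(-3336\right) \left(-3\right) + \left(\left(-26\right)^{2} + \frac{\sqrt{2219308 + 1729 \left(-26\right)}}{182}\right) = 10008 + \left(676 + \frac{\sqrt{2219308 - 44954}}{182}\right) = 10008 + \left(676 + \frac{\sqrt{2174354}}{182}\right) = 10008 + \left(676 + \frac{13 \sqrt{12866}}{182}\right) = 10008 + \left(676 + \frac{\sqrt{12866}}{14}\right) = 10684 + \frac{\sqrt{12866}}{14}$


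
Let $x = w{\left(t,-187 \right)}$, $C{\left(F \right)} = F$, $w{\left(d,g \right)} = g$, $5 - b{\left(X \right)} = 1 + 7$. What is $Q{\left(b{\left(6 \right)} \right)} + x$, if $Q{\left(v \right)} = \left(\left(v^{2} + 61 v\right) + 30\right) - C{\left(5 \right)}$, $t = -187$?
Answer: $-336$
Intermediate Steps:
$b{\left(X \right)} = -3$ ($b{\left(X \right)} = 5 - \left(1 + 7\right) = 5 - 8 = -3$)
$x = -187$
$Q{\left(v \right)} = 25 + v^{2} + 61 v$ ($Q{\left(v \right)} = \left(\left(v^{2} + 61 v\right) + 30\right) - 5 = \left(30 + v^{2} + 61 v\right) - 5 = 25 + v^{2} + 61 v$)
$Q{\left(b{\left(6 \right)} \right)} + x = \left(25 + \left(-3\right)^{2} + 61 \left(-3\right)\right) - 187 = \left(25 + 9 - 183\right) - 187 = -149 - 187 = -336$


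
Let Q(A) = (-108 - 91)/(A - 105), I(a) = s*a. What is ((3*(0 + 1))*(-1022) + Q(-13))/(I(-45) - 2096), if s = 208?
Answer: 361589/1351808 ≈ 0.26749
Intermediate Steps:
I(a) = 208*a
Q(A) = -199/(-105 + A)
((3*(0 + 1))*(-1022) + Q(-13))/(I(-45) - 2096) = ((3*(0 + 1))*(-1022) - 199/(-105 - 13))/(208*(-45) - 2096) = ((3*1)*(-1022) - 199/(-118))/(-9360 - 2096) = (3*(-1022) - 199*(-1/118))/(-11456) = (-3066 + 199/118)*(-1/11456) = -361589/118*(-1/11456) = 361589/1351808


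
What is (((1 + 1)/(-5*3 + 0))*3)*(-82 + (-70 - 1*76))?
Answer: 456/5 ≈ 91.200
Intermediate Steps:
(((1 + 1)/(-5*3 + 0))*3)*(-82 + (-70 - 1*76)) = ((2/(-15 + 0))*3)*(-82 + (-70 - 76)) = ((2/(-15))*3)*(-82 - 146) = ((2*(-1/15))*3)*(-228) = -2/15*3*(-228) = -⅖*(-228) = 456/5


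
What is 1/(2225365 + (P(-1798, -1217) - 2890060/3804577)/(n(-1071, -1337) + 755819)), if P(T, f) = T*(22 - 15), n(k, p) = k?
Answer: 1435748440798/3195064305012793179 ≈ 4.4936e-7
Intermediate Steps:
P(T, f) = 7*T (P(T, f) = T*7 = 7*T)
1/(2225365 + (P(-1798, -1217) - 2890060/3804577)/(n(-1071, -1337) + 755819)) = 1/(2225365 + (7*(-1798) - 2890060/3804577)/(-1071 + 755819)) = 1/(2225365 + (-12586 - 2890060*1/3804577)/754748) = 1/(2225365 + (-12586 - 2890060/3804577)*(1/754748)) = 1/(2225365 - 47887296182/3804577*1/754748) = 1/(2225365 - 23943648091/1435748440798) = 1/(3195064305012793179/1435748440798) = 1435748440798/3195064305012793179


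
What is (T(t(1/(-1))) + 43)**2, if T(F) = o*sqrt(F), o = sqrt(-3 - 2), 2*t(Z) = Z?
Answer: (86 - sqrt(10))**2/4 ≈ 1715.5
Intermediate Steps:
t(Z) = Z/2
o = I*sqrt(5) (o = sqrt(-5) = I*sqrt(5) ≈ 2.2361*I)
T(F) = I*sqrt(5)*sqrt(F) (T(F) = (I*sqrt(5))*sqrt(F) = I*sqrt(5)*sqrt(F))
(T(t(1/(-1))) + 43)**2 = (I*sqrt(5)*sqrt((1/2)/(-1)) + 43)**2 = (I*sqrt(5)*sqrt((1/2)*(-1)) + 43)**2 = (I*sqrt(5)*sqrt(-1/2) + 43)**2 = (I*sqrt(5)*(I*sqrt(2)/2) + 43)**2 = (-sqrt(10)/2 + 43)**2 = (43 - sqrt(10)/2)**2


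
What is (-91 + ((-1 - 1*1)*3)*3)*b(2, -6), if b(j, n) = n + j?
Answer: 436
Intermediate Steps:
b(j, n) = j + n
(-91 + ((-1 - 1*1)*3)*3)*b(2, -6) = (-91 + ((-1 - 1*1)*3)*3)*(2 - 6) = (-91 + ((-1 - 1)*3)*3)*(-4) = (-91 - 2*3*3)*(-4) = (-91 - 6*3)*(-4) = (-91 - 18)*(-4) = -109*(-4) = 436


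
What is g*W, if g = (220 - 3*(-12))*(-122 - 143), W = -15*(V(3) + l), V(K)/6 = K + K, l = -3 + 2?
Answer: 35616000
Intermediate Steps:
l = -1
V(K) = 12*K (V(K) = 6*(K + K) = 6*(2*K) = 12*K)
W = -525 (W = -15*(12*3 - 1) = -15*(36 - 1) = -15*35 = -525)
g = -67840 (g = (220 + 36)*(-265) = 256*(-265) = -67840)
g*W = -67840*(-525) = 35616000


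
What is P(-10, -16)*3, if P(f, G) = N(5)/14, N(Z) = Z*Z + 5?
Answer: 45/7 ≈ 6.4286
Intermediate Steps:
N(Z) = 5 + Z² (N(Z) = Z² + 5 = 5 + Z²)
P(f, G) = 15/7 (P(f, G) = (5 + 5²)/14 = (5 + 25)*(1/14) = 30*(1/14) = 15/7)
P(-10, -16)*3 = (15/7)*3 = 45/7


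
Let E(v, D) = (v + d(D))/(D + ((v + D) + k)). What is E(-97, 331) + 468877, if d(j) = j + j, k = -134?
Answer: 202086552/431 ≈ 4.6888e+5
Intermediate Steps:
d(j) = 2*j
E(v, D) = (v + 2*D)/(-134 + v + 2*D) (E(v, D) = (v + 2*D)/(D + ((v + D) - 134)) = (v + 2*D)/(D + ((D + v) - 134)) = (v + 2*D)/(D + (-134 + D + v)) = (v + 2*D)/(-134 + v + 2*D))
E(-97, 331) + 468877 = (-97 + 2*331)/(-134 - 97 + 2*331) + 468877 = (-97 + 662)/(-134 - 97 + 662) + 468877 = 565/431 + 468877 = 202086552/431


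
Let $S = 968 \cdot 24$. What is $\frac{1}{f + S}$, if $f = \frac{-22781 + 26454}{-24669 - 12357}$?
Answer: $\frac{37026}{860184359} \approx 4.3044 \cdot 10^{-5}$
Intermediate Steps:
$S = 23232$
$f = - \frac{3673}{37026}$ ($f = \frac{3673}{-37026} = 3673 \left(- \frac{1}{37026}\right) = - \frac{3673}{37026} \approx -0.099201$)
$\frac{1}{f + S} = \frac{1}{- \frac{3673}{37026} + 23232} = \frac{1}{\frac{860184359}{37026}} = \frac{37026}{860184359}$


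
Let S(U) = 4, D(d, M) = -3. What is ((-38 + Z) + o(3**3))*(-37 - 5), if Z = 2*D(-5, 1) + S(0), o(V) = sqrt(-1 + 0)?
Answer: 1680 - 42*I ≈ 1680.0 - 42.0*I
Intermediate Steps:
o(V) = I (o(V) = sqrt(-1) = I)
Z = -2 (Z = 2*(-3) + 4 = -6 + 4 = -2)
((-38 + Z) + o(3**3))*(-37 - 5) = ((-38 - 2) + I)*(-37 - 5) = (-40 + I)*(-42) = 1680 - 42*I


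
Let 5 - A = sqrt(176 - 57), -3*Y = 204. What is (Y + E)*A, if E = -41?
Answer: -545 + 109*sqrt(119) ≈ 644.05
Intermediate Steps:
Y = -68 (Y = -1/3*204 = -68)
A = 5 - sqrt(119) (A = 5 - sqrt(176 - 57) = 5 - sqrt(119) ≈ -5.9087)
(Y + E)*A = (-68 - 41)*(5 - sqrt(119)) = -109*(5 - sqrt(119)) = -545 + 109*sqrt(119)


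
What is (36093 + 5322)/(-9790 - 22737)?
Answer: -3765/2957 ≈ -1.2733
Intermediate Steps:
(36093 + 5322)/(-9790 - 22737) = 41415/(-32527) = 41415*(-1/32527) = -3765/2957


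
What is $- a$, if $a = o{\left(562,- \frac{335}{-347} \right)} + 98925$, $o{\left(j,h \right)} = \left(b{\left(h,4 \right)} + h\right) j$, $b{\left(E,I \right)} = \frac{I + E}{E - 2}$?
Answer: $- \frac{12054963833}{124573} \approx -96770.0$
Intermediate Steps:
$b{\left(E,I \right)} = \frac{E + I}{-2 + E}$
$o{\left(j,h \right)} = j \left(h + \frac{4 + h}{-2 + h}\right)$ ($o{\left(j,h \right)} = \left(\frac{h + 4}{-2 + h} + h\right) j = \left(\frac{4 + h}{-2 + h} + h\right) j = \left(h + \frac{4 + h}{-2 + h}\right) j = j \left(h + \frac{4 + h}{-2 + h}\right)$)
$a = \frac{12054963833}{124573}$ ($a = \frac{562 \left(4 + \left(- \frac{335}{-347}\right)^{2} - - \frac{335}{-347}\right)}{-2 - \frac{335}{-347}} + 98925 = \frac{562 \left(4 + \left(\left(-335\right) \left(- \frac{1}{347}\right)\right)^{2} - \left(-335\right) \left(- \frac{1}{347}\right)\right)}{-2 - - \frac{335}{347}} + 98925 = \frac{562 \left(4 + \left(\frac{335}{347}\right)^{2} - \frac{335}{347}\right)}{-2 + \frac{335}{347}} + 98925 = \frac{562 \left(4 + \frac{112225}{120409} - \frac{335}{347}\right)}{- \frac{359}{347}} + 98925 = 562 \left(- \frac{347}{359}\right) \frac{477616}{120409} + 98925 = - \frac{268420192}{124573} + 98925 = \frac{12054963833}{124573} \approx 96770.0$)
$- a = \left(-1\right) \frac{12054963833}{124573} = - \frac{12054963833}{124573}$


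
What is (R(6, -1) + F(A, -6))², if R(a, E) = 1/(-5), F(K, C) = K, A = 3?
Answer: 196/25 ≈ 7.8400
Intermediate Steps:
R(a, E) = -⅕
(R(6, -1) + F(A, -6))² = (-⅕ + 3)² = (14/5)² = 196/25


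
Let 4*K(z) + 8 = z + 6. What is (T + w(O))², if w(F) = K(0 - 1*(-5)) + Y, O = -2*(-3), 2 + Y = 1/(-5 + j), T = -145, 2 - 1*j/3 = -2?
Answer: 16736281/784 ≈ 21347.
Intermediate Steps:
j = 12 (j = 6 - 3*(-2) = 6 + 6 = 12)
K(z) = -½ + z/4 (K(z) = -2 + (z + 6)/4 = -2 + (6 + z)/4 = -2 + (3/2 + z/4) = -½ + z/4)
Y = -13/7 (Y = -2 + 1/(-5 + 12) = -2 + 1/7 = -2 + ⅐ = -13/7 ≈ -1.8571)
O = 6
w(F) = -31/28 (w(F) = (-½ + (0 - 1*(-5))/4) - 13/7 = (-½ + (0 + 5)/4) - 13/7 = (-½ + (¼)*5) - 13/7 = (-½ + 5/4) - 13/7 = ¾ - 13/7 = -31/28)
(T + w(O))² = (-145 - 31/28)² = (-4091/28)² = 16736281/784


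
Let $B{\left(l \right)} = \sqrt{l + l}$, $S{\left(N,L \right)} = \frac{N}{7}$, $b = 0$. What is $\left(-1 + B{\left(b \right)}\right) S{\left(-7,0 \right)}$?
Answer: $1$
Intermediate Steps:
$S{\left(N,L \right)} = \frac{N}{7}$ ($S{\left(N,L \right)} = N \frac{1}{7} = \frac{N}{7}$)
$B{\left(l \right)} = \sqrt{2} \sqrt{l}$ ($B{\left(l \right)} = \sqrt{2 l} = \sqrt{2} \sqrt{l}$)
$\left(-1 + B{\left(b \right)}\right) S{\left(-7,0 \right)} = \left(-1 + \sqrt{2} \sqrt{0}\right) \frac{1}{7} \left(-7\right) = \left(-1 + \sqrt{2} \cdot 0\right) \left(-1\right) = \left(-1 + 0\right) \left(-1\right) = \left(-1\right) \left(-1\right) = 1$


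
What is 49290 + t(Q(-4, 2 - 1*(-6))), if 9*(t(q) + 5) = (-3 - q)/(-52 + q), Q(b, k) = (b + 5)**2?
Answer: 22621819/459 ≈ 49285.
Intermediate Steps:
Q(b, k) = (5 + b)**2
t(q) = -5 + (-3 - q)/(9*(-52 + q)) (t(q) = -5 + ((-3 - q)/(-52 + q))/9 = -5 + (-3 - q)/(9*(-52 + q)))
49290 + t(Q(-4, 2 - 1*(-6))) = 49290 + (2337 - 46*(5 - 4)**2)/(9*(-52 + (5 - 4)**2)) = 49290 + (2337 - 46*1**2)/(9*(-52 + 1**2)) = 49290 + (2337 - 46*1)/(9*(-52 + 1)) = 49290 + (1/9)*(2337 - 46)/(-51) = 49290 + (1/9)*(-1/51)*2291 = 49290 - 2291/459 = 22621819/459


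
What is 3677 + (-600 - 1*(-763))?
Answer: 3840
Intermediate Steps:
3677 + (-600 - 1*(-763)) = 3677 + (-600 + 763) = 3677 + 163 = 3840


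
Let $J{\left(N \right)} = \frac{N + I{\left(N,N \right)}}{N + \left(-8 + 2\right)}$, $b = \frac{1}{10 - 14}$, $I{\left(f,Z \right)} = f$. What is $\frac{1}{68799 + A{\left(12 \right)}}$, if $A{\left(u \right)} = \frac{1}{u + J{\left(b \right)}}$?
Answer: $\frac{302}{20777323} \approx 1.4535 \cdot 10^{-5}$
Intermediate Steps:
$b = - \frac{1}{4}$ ($b = \frac{1}{-4} = - \frac{1}{4} \approx -0.25$)
$J{\left(N \right)} = \frac{2 N}{-6 + N}$ ($J{\left(N \right)} = \frac{N + N}{N + \left(-8 + 2\right)} = \frac{2 N}{N - 6} = \frac{2 N}{-6 + N}$)
$A{\left(u \right)} = \frac{1}{\frac{2}{25} + u}$ ($A{\left(u \right)} = \frac{1}{u + 2 \left(- \frac{1}{4}\right) \frac{1}{-6 - \frac{1}{4}}} = \frac{1}{u + 2 \left(- \frac{1}{4}\right) \frac{1}{- \frac{25}{4}}} = \frac{1}{u + 2 \left(- \frac{1}{4}\right) \left(- \frac{4}{25}\right)} = \frac{1}{u + \frac{2}{25}} = \frac{1}{\frac{2}{25} + u}$)
$\frac{1}{68799 + A{\left(12 \right)}} = \frac{1}{68799 + \frac{25}{2 + 25 \cdot 12}} = \frac{1}{68799 + \frac{25}{2 + 300}} = \frac{1}{68799 + \frac{25}{302}} = \frac{1}{\frac{20777323}{302}} = \frac{302}{20777323}$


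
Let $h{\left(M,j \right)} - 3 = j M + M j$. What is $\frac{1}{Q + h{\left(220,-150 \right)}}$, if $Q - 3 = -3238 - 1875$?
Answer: $- \frac{1}{71107} \approx -1.4063 \cdot 10^{-5}$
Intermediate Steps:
$h{\left(M,j \right)} = 3 + 2 M j$ ($h{\left(M,j \right)} = 3 + \left(j M + M j\right) = 3 + \left(M j + M j\right) = 3 + 2 M j$)
$Q = -5110$ ($Q = 3 - 5113 = -5110$)
$\frac{1}{Q + h{\left(220,-150 \right)}} = \frac{1}{-5110 + \left(3 + 2 \cdot 220 \left(-150\right)\right)} = \frac{1}{-5110 + \left(3 - 66000\right)} = \frac{1}{-5110 - 65997} = \frac{1}{-71107} = - \frac{1}{71107}$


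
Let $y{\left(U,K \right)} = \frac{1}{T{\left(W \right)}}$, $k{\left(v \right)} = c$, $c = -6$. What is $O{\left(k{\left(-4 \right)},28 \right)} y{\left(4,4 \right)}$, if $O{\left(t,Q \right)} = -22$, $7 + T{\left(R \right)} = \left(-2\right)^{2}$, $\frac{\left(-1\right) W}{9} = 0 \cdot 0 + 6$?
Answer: $\frac{22}{3} \approx 7.3333$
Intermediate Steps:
$W = -54$ ($W = - 9 \left(0 \cdot 0 + 6\right) = - 9 \left(0 + 6\right) = \left(-9\right) 6 = -54$)
$k{\left(v \right)} = -6$
$T{\left(R \right)} = -3$ ($T{\left(R \right)} = -7 + \left(-2\right)^{2} = -7 + 4 = -3$)
$y{\left(U,K \right)} = - \frac{1}{3}$ ($y{\left(U,K \right)} = \frac{1}{-3} = - \frac{1}{3}$)
$O{\left(k{\left(-4 \right)},28 \right)} y{\left(4,4 \right)} = \left(-22\right) \left(- \frac{1}{3}\right) = \frac{22}{3}$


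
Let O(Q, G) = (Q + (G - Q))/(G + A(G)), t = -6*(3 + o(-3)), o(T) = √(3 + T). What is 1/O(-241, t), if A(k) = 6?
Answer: ⅔ ≈ 0.66667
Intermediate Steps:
t = -18 (t = -6*(3 + √(3 - 3)) = -6*(3 + √0) = -6*(3 + 0) = -6*3 = -18)
O(Q, G) = G/(6 + G) (O(Q, G) = (Q + (G - Q))/(G + 6) = G/(6 + G))
1/O(-241, t) = 1/(-18/(6 - 18)) = 1/(-18/(-12)) = 1/(-18*(-1/12)) = 1/(3/2) = ⅔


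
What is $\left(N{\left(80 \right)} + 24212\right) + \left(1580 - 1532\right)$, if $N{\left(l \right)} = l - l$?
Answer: $24260$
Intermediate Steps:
$N{\left(l \right)} = 0$
$\left(N{\left(80 \right)} + 24212\right) + \left(1580 - 1532\right) = \left(0 + 24212\right) + \left(1580 - 1532\right) = 24212 + \left(1580 - 1532\right) = 24212 + 48 = 24260$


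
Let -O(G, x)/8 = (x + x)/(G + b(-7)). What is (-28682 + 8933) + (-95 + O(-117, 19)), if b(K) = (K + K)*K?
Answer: -19828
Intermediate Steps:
b(K) = 2*K² (b(K) = (2*K)*K = 2*K²)
O(G, x) = -16*x/(98 + G) (O(G, x) = -8*(x + x)/(G + 2*(-7)²) = -8*2*x/(G + 2*49) = -8*2*x/(G + 98) = -8*2*x/(98 + G) = -16*x/(98 + G))
(-28682 + 8933) + (-95 + O(-117, 19)) = (-28682 + 8933) + (-95 - 16*19/(98 - 117)) = -19749 + (-95 - 16*19/(-19)) = -19749 + (-95 - 16*19*(-1/19)) = -19749 + (-95 + 16) = -19749 - 79 = -19828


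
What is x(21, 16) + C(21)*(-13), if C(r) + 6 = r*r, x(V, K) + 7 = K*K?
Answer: -5406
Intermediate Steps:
x(V, K) = -7 + K² (x(V, K) = -7 + K*K = -7 + K²)
C(r) = -6 + r² (C(r) = -6 + r*r = -6 + r²)
x(21, 16) + C(21)*(-13) = (-7 + 16²) + (-6 + 21²)*(-13) = (-7 + 256) + (-6 + 441)*(-13) = 249 + 435*(-13) = 249 - 5655 = -5406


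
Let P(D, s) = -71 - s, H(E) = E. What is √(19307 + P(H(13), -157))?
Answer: √19393 ≈ 139.26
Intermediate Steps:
√(19307 + P(H(13), -157)) = √(19307 + (-71 - 1*(-157))) = √(19307 + (-71 + 157)) = √(19307 + 86) = √19393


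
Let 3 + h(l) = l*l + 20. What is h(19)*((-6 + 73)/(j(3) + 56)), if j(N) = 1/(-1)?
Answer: 25326/55 ≈ 460.47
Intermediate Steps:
j(N) = -1
h(l) = 17 + l² (h(l) = -3 + (l*l + 20) = -3 + (l² + 20) = -3 + (20 + l²) = 17 + l²)
h(19)*((-6 + 73)/(j(3) + 56)) = (17 + 19²)*((-6 + 73)/(-1 + 56)) = (17 + 361)*(67/55) = 378*(67*(1/55)) = 378*(67/55) = 25326/55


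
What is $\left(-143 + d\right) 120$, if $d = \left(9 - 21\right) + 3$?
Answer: $-18240$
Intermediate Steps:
$d = -9$ ($d = \left(9 - 21\right) + 3 = -12 + 3 = -9$)
$\left(-143 + d\right) 120 = \left(-143 - 9\right) 120 = \left(-152\right) 120 = -18240$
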